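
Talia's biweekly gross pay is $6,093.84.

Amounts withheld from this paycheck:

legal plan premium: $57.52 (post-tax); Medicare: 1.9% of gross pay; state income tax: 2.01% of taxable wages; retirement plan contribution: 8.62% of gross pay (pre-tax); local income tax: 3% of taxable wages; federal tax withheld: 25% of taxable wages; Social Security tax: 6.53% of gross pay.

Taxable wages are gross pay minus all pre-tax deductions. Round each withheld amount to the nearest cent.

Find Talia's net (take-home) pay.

Retirement plan contribution: $6,093.84 × 0.0862 = $525.29
Taxable wages = $6,093.84 − $525.29 = $5,568.55
Local income tax: $5,568.55 × 0.03 = $167.06
State income tax: $5,568.55 × 0.0201 = $111.93
Federal tax withheld: $5,568.55 × 0.25 = $1,392.14
Social Security tax: $6,093.84 × 0.0653 = $397.93
Medicare: $6,093.84 × 0.019 = $115.78
Legal plan premium: $57.52
Total deductions = $525.29 + $167.06 + $111.93 + $1,392.14 + $397.93 + $115.78 + $57.52 = $2,767.65
Net pay = $6,093.84 − $2,767.65 = $3,326.19

$3,326.19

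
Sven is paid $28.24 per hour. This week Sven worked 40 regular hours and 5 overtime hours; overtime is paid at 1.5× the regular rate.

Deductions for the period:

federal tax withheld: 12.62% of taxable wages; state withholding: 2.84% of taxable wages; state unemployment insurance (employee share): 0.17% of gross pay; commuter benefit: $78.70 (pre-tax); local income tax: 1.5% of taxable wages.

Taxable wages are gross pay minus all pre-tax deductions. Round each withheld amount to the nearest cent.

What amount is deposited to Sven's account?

Regular pay: 40 × $28.24 = $1129.60
Overtime pay: 5 × $28.24 × 1.5 = $211.80
Gross pay = $1129.60 + $211.80 = $1341.40
Commuter benefit: $78.70
Taxable wages = $1341.40 − $78.70 = $1262.70
Local income tax: $1262.70 × 0.015 = $18.94
Federal tax withheld: $1262.70 × 0.1262 = $159.35
State withholding: $1262.70 × 0.0284 = $35.86
State unemployment insurance (employee share): $1341.40 × 0.0017 = $2.28
Total deductions = $78.70 + $18.94 + $159.35 + $35.86 + $2.28 = $295.13
Net pay = $1341.40 − $295.13 = $1046.27

$1046.27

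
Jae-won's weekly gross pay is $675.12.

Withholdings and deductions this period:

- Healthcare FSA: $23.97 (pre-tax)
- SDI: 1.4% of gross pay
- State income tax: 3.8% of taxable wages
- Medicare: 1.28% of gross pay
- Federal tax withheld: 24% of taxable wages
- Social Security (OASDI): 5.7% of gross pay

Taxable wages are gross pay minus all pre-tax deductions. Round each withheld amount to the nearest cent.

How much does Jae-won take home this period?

Healthcare FSA: $23.97
Taxable wages = $675.12 − $23.97 = $651.15
Federal tax withheld: $651.15 × 0.24 = $156.28
State income tax: $651.15 × 0.038 = $24.74
SDI: $675.12 × 0.014 = $9.45
Social Security (OASDI): $675.12 × 0.057 = $38.48
Medicare: $675.12 × 0.0128 = $8.64
Total deductions = $23.97 + $156.28 + $24.74 + $9.45 + $38.48 + $8.64 = $261.56
Net pay = $675.12 − $261.56 = $413.56

$413.56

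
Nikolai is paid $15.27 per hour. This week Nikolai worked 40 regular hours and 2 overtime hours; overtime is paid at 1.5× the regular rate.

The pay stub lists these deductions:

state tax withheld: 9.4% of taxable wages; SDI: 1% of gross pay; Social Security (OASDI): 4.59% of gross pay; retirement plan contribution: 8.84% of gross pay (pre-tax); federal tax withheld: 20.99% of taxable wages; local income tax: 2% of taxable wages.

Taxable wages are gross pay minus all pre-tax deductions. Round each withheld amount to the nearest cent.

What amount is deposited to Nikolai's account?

$367.98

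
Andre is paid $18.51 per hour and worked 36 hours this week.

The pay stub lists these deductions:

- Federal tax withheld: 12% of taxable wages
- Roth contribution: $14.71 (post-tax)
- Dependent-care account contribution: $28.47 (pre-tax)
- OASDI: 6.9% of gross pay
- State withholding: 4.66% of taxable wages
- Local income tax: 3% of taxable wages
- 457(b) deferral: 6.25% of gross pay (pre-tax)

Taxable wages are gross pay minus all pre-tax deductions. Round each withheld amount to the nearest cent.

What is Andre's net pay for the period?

$418.33

Gross pay: 36 × $18.51 = $666.36
Dependent-care account contribution: $28.47
457(b) deferral: $666.36 × 0.0625 = $41.65
Pre-tax total = $28.47 + $41.65 = $70.12
Taxable wages = $666.36 − $70.12 = $596.24
State withholding: $596.24 × 0.0466 = $27.78
Local income tax: $596.24 × 0.03 = $17.89
Federal tax withheld: $596.24 × 0.12 = $71.55
OASDI: $666.36 × 0.069 = $45.98
Roth contribution: $14.71
Total deductions = $28.47 + $41.65 + $27.78 + $17.89 + $71.55 + $45.98 + $14.71 = $248.03
Net pay = $666.36 − $248.03 = $418.33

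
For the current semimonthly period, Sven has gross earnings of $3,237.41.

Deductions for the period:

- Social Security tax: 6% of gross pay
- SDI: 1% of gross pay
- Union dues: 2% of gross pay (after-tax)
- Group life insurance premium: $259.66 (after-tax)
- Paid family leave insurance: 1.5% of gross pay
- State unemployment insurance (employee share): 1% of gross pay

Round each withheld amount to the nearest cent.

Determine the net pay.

$2,605.46

State unemployment insurance (employee share): $3,237.41 × 0.01 = $32.37
Social Security tax: $3,237.41 × 0.06 = $194.24
Paid family leave insurance: $3,237.41 × 0.015 = $48.56
SDI: $3,237.41 × 0.01 = $32.37
Group life insurance premium: $259.66
Union dues: $3,237.41 × 0.02 = $64.75
Total deductions = $32.37 + $194.24 + $48.56 + $32.37 + $259.66 + $64.75 = $631.95
Net pay = $3,237.41 − $631.95 = $2,605.46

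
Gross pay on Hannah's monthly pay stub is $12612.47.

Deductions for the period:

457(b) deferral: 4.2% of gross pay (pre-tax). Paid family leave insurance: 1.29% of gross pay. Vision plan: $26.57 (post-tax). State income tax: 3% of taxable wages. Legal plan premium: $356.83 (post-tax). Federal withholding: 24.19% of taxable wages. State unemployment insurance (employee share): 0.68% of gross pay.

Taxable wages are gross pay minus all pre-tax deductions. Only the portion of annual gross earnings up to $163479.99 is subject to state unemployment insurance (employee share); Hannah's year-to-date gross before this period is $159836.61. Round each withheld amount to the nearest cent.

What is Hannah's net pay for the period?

$8226.58

457(b) deferral: $12612.47 × 0.042 = $529.72
Taxable wages = $12612.47 − $529.72 = $12082.75
State income tax: $12082.75 × 0.03 = $362.48
Federal withholding: $12082.75 × 0.2419 = $2922.82
Paid family leave insurance: $12612.47 × 0.0129 = $162.70
State unemployment insurance (employee share): only $163479.99 − $159836.61 = $3643.38 of this check is subject → $3643.38 × 0.0068 = $24.77
Legal plan premium: $356.83
Vision plan: $26.57
Total deductions = $529.72 + $362.48 + $2922.82 + $162.70 + $24.77 + $356.83 + $26.57 = $4385.89
Net pay = $12612.47 − $4385.89 = $8226.58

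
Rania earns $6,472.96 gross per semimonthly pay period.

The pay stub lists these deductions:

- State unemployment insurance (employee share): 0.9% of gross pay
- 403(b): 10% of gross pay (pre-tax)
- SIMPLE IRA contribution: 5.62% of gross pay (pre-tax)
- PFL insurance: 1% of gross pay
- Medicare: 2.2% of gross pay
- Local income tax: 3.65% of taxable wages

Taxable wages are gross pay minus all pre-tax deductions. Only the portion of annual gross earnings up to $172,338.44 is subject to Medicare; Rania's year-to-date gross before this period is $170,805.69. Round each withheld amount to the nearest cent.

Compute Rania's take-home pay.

$5,105.81

SIMPLE IRA contribution: $6,472.96 × 0.0562 = $363.78
403(b): $6,472.96 × 0.1 = $647.30
Pre-tax total = $363.78 + $647.30 = $1,011.08
Taxable wages = $6,472.96 − $1,011.08 = $5,461.88
Local income tax: $5,461.88 × 0.0365 = $199.36
Medicare: only $172,338.44 − $170,805.69 = $1,532.75 of this check is subject → $1,532.75 × 0.022 = $33.72
State unemployment insurance (employee share): $6,472.96 × 0.009 = $58.26
PFL insurance: $6,472.96 × 0.01 = $64.73
Total deductions = $363.78 + $647.30 + $199.36 + $33.72 + $58.26 + $64.73 = $1,367.15
Net pay = $6,472.96 − $1,367.15 = $5,105.81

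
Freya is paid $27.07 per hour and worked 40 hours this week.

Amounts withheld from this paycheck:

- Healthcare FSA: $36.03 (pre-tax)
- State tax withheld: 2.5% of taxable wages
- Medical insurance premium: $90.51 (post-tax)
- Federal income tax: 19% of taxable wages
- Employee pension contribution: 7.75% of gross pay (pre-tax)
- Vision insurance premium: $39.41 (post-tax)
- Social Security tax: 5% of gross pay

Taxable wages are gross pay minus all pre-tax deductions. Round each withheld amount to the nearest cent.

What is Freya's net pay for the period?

$571.78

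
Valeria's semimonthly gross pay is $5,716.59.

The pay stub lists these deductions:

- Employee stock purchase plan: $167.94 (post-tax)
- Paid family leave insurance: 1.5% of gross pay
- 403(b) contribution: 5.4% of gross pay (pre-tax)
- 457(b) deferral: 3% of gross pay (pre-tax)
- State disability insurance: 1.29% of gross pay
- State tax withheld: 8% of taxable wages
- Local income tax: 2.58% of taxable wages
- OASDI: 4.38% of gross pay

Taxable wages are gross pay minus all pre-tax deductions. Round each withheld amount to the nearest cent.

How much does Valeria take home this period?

403(b) contribution: $5,716.59 × 0.054 = $308.70
457(b) deferral: $5,716.59 × 0.03 = $171.50
Pre-tax total = $308.70 + $171.50 = $480.20
Taxable wages = $5,716.59 − $480.20 = $5,236.39
Local income tax: $5,236.39 × 0.0258 = $135.10
State tax withheld: $5,236.39 × 0.08 = $418.91
State disability insurance: $5,716.59 × 0.0129 = $73.74
OASDI: $5,716.59 × 0.0438 = $250.39
Paid family leave insurance: $5,716.59 × 0.015 = $85.75
Employee stock purchase plan: $167.94
Total deductions = $308.70 + $171.50 + $135.10 + $418.91 + $73.74 + $250.39 + $85.75 + $167.94 = $1,612.03
Net pay = $5,716.59 − $1,612.03 = $4,104.56

$4,104.56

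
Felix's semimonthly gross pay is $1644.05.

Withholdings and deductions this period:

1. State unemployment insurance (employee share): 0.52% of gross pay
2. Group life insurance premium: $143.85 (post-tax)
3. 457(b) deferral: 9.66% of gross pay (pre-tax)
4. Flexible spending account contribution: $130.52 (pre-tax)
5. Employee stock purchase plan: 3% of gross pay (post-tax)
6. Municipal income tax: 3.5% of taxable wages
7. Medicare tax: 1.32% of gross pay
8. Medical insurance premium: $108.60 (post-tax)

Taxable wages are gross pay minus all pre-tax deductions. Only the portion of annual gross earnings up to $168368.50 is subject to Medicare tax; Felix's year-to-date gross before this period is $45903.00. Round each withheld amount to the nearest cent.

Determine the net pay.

$975.28

457(b) deferral: $1644.05 × 0.0966 = $158.82
Flexible spending account contribution: $130.52
Pre-tax total = $158.82 + $130.52 = $289.34
Taxable wages = $1644.05 − $289.34 = $1354.71
Municipal income tax: $1354.71 × 0.035 = $47.41
State unemployment insurance (employee share): $1644.05 × 0.0052 = $8.55
Medicare tax: cap not yet reached, full $1644.05 is subject → $1644.05 × 0.0132 = $21.70
Group life insurance premium: $143.85
Employee stock purchase plan: $1644.05 × 0.03 = $49.32
Medical insurance premium: $108.60
Total deductions = $158.82 + $130.52 + $47.41 + $8.55 + $21.70 + $143.85 + $49.32 + $108.60 = $668.77
Net pay = $1644.05 − $668.77 = $975.28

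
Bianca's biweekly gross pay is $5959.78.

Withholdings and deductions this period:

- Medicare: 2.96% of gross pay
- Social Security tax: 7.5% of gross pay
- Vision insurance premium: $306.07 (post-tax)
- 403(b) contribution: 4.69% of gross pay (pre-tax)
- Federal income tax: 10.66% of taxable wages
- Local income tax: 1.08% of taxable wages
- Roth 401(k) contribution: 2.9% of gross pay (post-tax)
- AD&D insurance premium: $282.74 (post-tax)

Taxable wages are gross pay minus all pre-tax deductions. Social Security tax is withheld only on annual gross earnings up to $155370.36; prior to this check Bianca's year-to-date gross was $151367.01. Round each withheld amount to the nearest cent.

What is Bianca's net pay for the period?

$3775.10

403(b) contribution: $5959.78 × 0.0469 = $279.51
Taxable wages = $5959.78 − $279.51 = $5680.27
Federal income tax: $5680.27 × 0.1066 = $605.52
Local income tax: $5680.27 × 0.0108 = $61.35
Medicare: $5959.78 × 0.0296 = $176.41
Social Security tax: only $155370.36 − $151367.01 = $4003.35 of this check is subject → $4003.35 × 0.075 = $300.25
Vision insurance premium: $306.07
Roth 401(k) contribution: $5959.78 × 0.029 = $172.83
AD&D insurance premium: $282.74
Total deductions = $279.51 + $605.52 + $61.35 + $176.41 + $300.25 + $306.07 + $172.83 + $282.74 = $2184.68
Net pay = $5959.78 − $2184.68 = $3775.10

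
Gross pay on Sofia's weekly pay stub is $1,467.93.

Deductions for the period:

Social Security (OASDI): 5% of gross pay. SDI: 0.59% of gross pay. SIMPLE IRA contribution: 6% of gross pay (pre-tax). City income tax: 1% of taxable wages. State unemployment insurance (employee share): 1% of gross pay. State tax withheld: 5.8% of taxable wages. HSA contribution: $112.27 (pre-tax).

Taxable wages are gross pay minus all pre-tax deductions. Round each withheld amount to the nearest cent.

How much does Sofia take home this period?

SIMPLE IRA contribution: $1,467.93 × 0.06 = $88.08
HSA contribution: $112.27
Pre-tax total = $88.08 + $112.27 = $200.35
Taxable wages = $1,467.93 − $200.35 = $1,267.58
State tax withheld: $1,267.58 × 0.058 = $73.52
City income tax: $1,267.58 × 0.01 = $12.68
State unemployment insurance (employee share): $1,467.93 × 0.01 = $14.68
Social Security (OASDI): $1,467.93 × 0.05 = $73.40
SDI: $1,467.93 × 0.0059 = $8.66
Total deductions = $88.08 + $112.27 + $73.52 + $12.68 + $14.68 + $73.40 + $8.66 = $383.29
Net pay = $1,467.93 − $383.29 = $1,084.64

$1,084.64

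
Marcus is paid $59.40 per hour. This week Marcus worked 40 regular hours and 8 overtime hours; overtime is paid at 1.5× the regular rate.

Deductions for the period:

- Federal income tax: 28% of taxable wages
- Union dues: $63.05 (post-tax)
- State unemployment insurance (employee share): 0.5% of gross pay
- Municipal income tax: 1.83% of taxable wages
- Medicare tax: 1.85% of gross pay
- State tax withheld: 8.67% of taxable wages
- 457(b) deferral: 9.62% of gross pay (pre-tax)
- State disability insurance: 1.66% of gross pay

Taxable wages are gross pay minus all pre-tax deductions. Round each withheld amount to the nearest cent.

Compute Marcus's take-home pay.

$1,529.97

Regular pay: 40 × $59.40 = $2,376.00
Overtime pay: 8 × $59.40 × 1.5 = $712.80
Gross pay = $2,376.00 + $712.80 = $3,088.80
457(b) deferral: $3,088.80 × 0.0962 = $297.14
Taxable wages = $3,088.80 − $297.14 = $2,791.66
State tax withheld: $2,791.66 × 0.0867 = $242.04
Municipal income tax: $2,791.66 × 0.0183 = $51.09
Federal income tax: $2,791.66 × 0.28 = $781.66
Medicare tax: $3,088.80 × 0.0185 = $57.14
State disability insurance: $3,088.80 × 0.0166 = $51.27
State unemployment insurance (employee share): $3,088.80 × 0.005 = $15.44
Union dues: $63.05
Total deductions = $297.14 + $242.04 + $51.09 + $781.66 + $57.14 + $51.27 + $15.44 + $63.05 = $1,558.83
Net pay = $3,088.80 − $1,558.83 = $1,529.97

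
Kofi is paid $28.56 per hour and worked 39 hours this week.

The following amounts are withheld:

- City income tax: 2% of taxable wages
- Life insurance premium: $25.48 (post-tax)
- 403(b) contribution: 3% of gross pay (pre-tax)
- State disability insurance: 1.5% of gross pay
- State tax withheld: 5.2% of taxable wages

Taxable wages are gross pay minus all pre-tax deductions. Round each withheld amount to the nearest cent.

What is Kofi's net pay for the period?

$960.44

Gross pay: 39 × $28.56 = $1,113.84
403(b) contribution: $1,113.84 × 0.03 = $33.42
Taxable wages = $1,113.84 − $33.42 = $1,080.42
State tax withheld: $1,080.42 × 0.052 = $56.18
City income tax: $1,080.42 × 0.02 = $21.61
State disability insurance: $1,113.84 × 0.015 = $16.71
Life insurance premium: $25.48
Total deductions = $33.42 + $56.18 + $21.61 + $16.71 + $25.48 = $153.40
Net pay = $1,113.84 − $153.40 = $960.44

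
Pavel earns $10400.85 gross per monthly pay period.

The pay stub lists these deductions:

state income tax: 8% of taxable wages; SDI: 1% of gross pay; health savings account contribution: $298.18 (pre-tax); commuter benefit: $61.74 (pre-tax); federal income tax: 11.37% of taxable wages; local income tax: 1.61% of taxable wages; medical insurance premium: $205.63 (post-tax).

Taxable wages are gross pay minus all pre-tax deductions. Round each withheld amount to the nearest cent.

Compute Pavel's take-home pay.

Health savings account contribution: $298.18
Commuter benefit: $61.74
Pre-tax total = $298.18 + $61.74 = $359.92
Taxable wages = $10400.85 − $359.92 = $10040.93
State income tax: $10040.93 × 0.08 = $803.27
Local income tax: $10040.93 × 0.0161 = $161.66
Federal income tax: $10040.93 × 0.1137 = $1141.65
SDI: $10400.85 × 0.01 = $104.01
Medical insurance premium: $205.63
Total deductions = $298.18 + $61.74 + $803.27 + $161.66 + $1141.65 + $104.01 + $205.63 = $2776.14
Net pay = $10400.85 − $2776.14 = $7624.71

$7624.71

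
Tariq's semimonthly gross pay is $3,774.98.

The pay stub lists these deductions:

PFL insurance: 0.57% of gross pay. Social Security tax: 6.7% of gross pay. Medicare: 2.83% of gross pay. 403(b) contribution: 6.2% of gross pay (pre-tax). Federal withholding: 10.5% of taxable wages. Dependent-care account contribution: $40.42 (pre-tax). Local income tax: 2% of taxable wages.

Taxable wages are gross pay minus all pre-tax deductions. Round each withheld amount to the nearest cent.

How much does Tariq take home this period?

$2,681.68

Dependent-care account contribution: $40.42
403(b) contribution: $3,774.98 × 0.062 = $234.05
Pre-tax total = $40.42 + $234.05 = $274.47
Taxable wages = $3,774.98 − $274.47 = $3,500.51
Local income tax: $3,500.51 × 0.02 = $70.01
Federal withholding: $3,500.51 × 0.105 = $367.55
Medicare: $3,774.98 × 0.0283 = $106.83
Social Security tax: $3,774.98 × 0.067 = $252.92
PFL insurance: $3,774.98 × 0.0057 = $21.52
Total deductions = $40.42 + $234.05 + $70.01 + $367.55 + $106.83 + $252.92 + $21.52 = $1,093.30
Net pay = $3,774.98 − $1,093.30 = $2,681.68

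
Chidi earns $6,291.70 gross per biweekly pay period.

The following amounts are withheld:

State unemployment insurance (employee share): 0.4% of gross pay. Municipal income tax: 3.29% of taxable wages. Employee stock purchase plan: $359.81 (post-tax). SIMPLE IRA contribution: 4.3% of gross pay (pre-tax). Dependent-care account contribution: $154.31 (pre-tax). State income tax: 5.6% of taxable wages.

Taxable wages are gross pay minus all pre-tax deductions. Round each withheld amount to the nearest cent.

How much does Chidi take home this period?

Dependent-care account contribution: $154.31
SIMPLE IRA contribution: $6,291.70 × 0.043 = $270.54
Pre-tax total = $154.31 + $270.54 = $424.85
Taxable wages = $6,291.70 − $424.85 = $5,866.85
Municipal income tax: $5,866.85 × 0.0329 = $193.02
State income tax: $5,866.85 × 0.056 = $328.54
State unemployment insurance (employee share): $6,291.70 × 0.004 = $25.17
Employee stock purchase plan: $359.81
Total deductions = $154.31 + $270.54 + $193.02 + $328.54 + $25.17 + $359.81 = $1,331.39
Net pay = $6,291.70 − $1,331.39 = $4,960.31

$4,960.31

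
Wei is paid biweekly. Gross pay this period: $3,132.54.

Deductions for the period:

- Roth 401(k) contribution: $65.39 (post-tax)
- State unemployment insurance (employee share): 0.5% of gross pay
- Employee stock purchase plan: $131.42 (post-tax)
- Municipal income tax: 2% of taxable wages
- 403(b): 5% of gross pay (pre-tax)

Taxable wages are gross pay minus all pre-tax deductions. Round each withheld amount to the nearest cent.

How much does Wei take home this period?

403(b): $3,132.54 × 0.05 = $156.63
Taxable wages = $3,132.54 − $156.63 = $2,975.91
Municipal income tax: $2,975.91 × 0.02 = $59.52
State unemployment insurance (employee share): $3,132.54 × 0.005 = $15.66
Roth 401(k) contribution: $65.39
Employee stock purchase plan: $131.42
Total deductions = $156.63 + $59.52 + $15.66 + $65.39 + $131.42 = $428.62
Net pay = $3,132.54 − $428.62 = $2,703.92

$2,703.92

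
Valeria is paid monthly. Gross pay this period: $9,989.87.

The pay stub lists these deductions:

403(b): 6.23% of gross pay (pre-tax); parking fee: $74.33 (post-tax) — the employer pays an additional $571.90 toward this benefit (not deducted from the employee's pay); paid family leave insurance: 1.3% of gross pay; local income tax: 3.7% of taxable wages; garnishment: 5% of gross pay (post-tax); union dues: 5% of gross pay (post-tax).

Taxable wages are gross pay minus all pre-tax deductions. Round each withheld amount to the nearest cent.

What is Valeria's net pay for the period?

$7,817.72

403(b): $9,989.87 × 0.0623 = $622.37
Taxable wages = $9,989.87 − $622.37 = $9,367.50
Local income tax: $9,367.50 × 0.037 = $346.60
Paid family leave insurance: $9,989.87 × 0.013 = $129.87
Garnishment: $9,989.87 × 0.05 = $499.49
Union dues: $9,989.87 × 0.05 = $499.49
Parking fee: $74.33
(Employer's $571.90 toward parking fee is not withheld from the employee.)
Total deductions = $622.37 + $346.60 + $129.87 + $499.49 + $499.49 + $74.33 = $2,172.15
Net pay = $9,989.87 − $2,172.15 = $7,817.72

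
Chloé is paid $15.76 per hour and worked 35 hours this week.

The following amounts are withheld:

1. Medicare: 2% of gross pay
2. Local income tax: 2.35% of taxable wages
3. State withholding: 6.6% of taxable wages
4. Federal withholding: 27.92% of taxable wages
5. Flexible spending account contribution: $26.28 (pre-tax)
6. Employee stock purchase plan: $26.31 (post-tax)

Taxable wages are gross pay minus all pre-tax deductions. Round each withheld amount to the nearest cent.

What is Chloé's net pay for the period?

$294.29

Gross pay: 35 × $15.76 = $551.60
Flexible spending account contribution: $26.28
Taxable wages = $551.60 − $26.28 = $525.32
Local income tax: $525.32 × 0.0235 = $12.35
State withholding: $525.32 × 0.066 = $34.67
Federal withholding: $525.32 × 0.2792 = $146.67
Medicare: $551.60 × 0.02 = $11.03
Employee stock purchase plan: $26.31
Total deductions = $26.28 + $12.35 + $34.67 + $146.67 + $11.03 + $26.31 = $257.31
Net pay = $551.60 − $257.31 = $294.29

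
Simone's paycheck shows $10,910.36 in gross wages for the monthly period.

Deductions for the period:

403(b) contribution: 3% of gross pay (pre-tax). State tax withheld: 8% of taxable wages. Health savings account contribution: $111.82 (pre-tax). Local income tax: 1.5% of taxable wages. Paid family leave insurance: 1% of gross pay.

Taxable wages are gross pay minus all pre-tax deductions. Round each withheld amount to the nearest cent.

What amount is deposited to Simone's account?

403(b) contribution: $10,910.36 × 0.03 = $327.31
Health savings account contribution: $111.82
Pre-tax total = $327.31 + $111.82 = $439.13
Taxable wages = $10,910.36 − $439.13 = $10,471.23
Local income tax: $10,471.23 × 0.015 = $157.07
State tax withheld: $10,471.23 × 0.08 = $837.70
Paid family leave insurance: $10,910.36 × 0.01 = $109.10
Total deductions = $327.31 + $111.82 + $157.07 + $837.70 + $109.10 = $1,543.00
Net pay = $10,910.36 − $1,543.00 = $9,367.36

$9,367.36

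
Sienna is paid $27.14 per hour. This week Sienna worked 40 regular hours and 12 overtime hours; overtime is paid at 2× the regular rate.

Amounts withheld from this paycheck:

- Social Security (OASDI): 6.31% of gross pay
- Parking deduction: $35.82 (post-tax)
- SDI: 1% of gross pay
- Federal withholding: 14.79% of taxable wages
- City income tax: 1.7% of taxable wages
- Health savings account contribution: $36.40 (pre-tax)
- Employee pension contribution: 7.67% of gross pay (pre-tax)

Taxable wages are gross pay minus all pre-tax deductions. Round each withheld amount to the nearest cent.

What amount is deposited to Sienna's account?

Regular pay: 40 × $27.14 = $1,085.60
Overtime pay: 12 × $27.14 × 2 = $651.36
Gross pay = $1,085.60 + $651.36 = $1,736.96
Employee pension contribution: $1,736.96 × 0.0767 = $133.22
Health savings account contribution: $36.40
Pre-tax total = $133.22 + $36.40 = $169.62
Taxable wages = $1,736.96 − $169.62 = $1,567.34
City income tax: $1,567.34 × 0.017 = $26.64
Federal withholding: $1,567.34 × 0.1479 = $231.81
Social Security (OASDI): $1,736.96 × 0.0631 = $109.60
SDI: $1,736.96 × 0.01 = $17.37
Parking deduction: $35.82
Total deductions = $133.22 + $36.40 + $26.64 + $231.81 + $109.60 + $17.37 + $35.82 = $590.86
Net pay = $1,736.96 − $590.86 = $1,146.10

$1,146.10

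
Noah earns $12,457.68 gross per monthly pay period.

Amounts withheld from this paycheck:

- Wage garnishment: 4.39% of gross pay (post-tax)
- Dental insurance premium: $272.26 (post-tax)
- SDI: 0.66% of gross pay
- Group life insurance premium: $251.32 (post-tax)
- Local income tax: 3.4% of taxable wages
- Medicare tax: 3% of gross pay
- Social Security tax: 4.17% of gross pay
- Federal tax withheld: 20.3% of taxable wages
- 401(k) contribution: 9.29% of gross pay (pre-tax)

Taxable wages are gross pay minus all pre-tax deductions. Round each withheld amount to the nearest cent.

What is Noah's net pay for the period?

401(k) contribution: $12,457.68 × 0.0929 = $1,157.32
Taxable wages = $12,457.68 − $1,157.32 = $11,300.36
Local income tax: $11,300.36 × 0.034 = $384.21
Federal tax withheld: $11,300.36 × 0.203 = $2,293.97
Medicare tax: $12,457.68 × 0.03 = $373.73
Social Security tax: $12,457.68 × 0.0417 = $519.49
SDI: $12,457.68 × 0.0066 = $82.22
Dental insurance premium: $272.26
Group life insurance premium: $251.32
Wage garnishment: $12,457.68 × 0.0439 = $546.89
Total deductions = $1,157.32 + $384.21 + $2,293.97 + $373.73 + $519.49 + $82.22 + $272.26 + $251.32 + $546.89 = $5,881.41
Net pay = $12,457.68 − $5,881.41 = $6,576.27

$6,576.27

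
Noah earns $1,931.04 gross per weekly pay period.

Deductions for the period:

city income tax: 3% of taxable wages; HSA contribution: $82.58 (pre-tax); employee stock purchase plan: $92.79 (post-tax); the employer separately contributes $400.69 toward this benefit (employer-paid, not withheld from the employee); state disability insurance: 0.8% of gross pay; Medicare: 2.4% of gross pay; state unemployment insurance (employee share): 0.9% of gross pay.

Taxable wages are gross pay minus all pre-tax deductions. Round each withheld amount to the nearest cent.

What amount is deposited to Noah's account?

$1,621.05

HSA contribution: $82.58
Taxable wages = $1,931.04 − $82.58 = $1,848.46
City income tax: $1,848.46 × 0.03 = $55.45
Medicare: $1,931.04 × 0.024 = $46.34
State disability insurance: $1,931.04 × 0.008 = $15.45
State unemployment insurance (employee share): $1,931.04 × 0.009 = $17.38
Employee stock purchase plan: $92.79
(Employer's $400.69 toward employee stock purchase plan is not withheld from the employee.)
Total deductions = $82.58 + $55.45 + $46.34 + $15.45 + $17.38 + $92.79 = $309.99
Net pay = $1,931.04 − $309.99 = $1,621.05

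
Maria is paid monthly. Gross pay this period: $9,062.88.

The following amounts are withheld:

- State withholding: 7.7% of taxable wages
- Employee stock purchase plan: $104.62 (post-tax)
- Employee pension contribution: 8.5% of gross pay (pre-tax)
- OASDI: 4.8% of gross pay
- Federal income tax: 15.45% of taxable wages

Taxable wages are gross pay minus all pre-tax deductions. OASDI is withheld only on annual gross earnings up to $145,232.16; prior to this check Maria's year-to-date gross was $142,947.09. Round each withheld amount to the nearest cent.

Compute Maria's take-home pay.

$6,158.51

Employee pension contribution: $9,062.88 × 0.085 = $770.34
Taxable wages = $9,062.88 − $770.34 = $8,292.54
State withholding: $8,292.54 × 0.077 = $638.53
Federal income tax: $8,292.54 × 0.1545 = $1,281.20
OASDI: only $145,232.16 − $142,947.09 = $2,285.07 of this check is subject → $2,285.07 × 0.048 = $109.68
Employee stock purchase plan: $104.62
Total deductions = $770.34 + $638.53 + $1,281.20 + $109.68 + $104.62 = $2,904.37
Net pay = $9,062.88 − $2,904.37 = $6,158.51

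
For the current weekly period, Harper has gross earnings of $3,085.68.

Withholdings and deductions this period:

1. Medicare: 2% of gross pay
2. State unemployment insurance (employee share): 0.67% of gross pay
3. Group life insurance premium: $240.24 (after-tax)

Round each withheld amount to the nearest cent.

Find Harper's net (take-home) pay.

$2,763.06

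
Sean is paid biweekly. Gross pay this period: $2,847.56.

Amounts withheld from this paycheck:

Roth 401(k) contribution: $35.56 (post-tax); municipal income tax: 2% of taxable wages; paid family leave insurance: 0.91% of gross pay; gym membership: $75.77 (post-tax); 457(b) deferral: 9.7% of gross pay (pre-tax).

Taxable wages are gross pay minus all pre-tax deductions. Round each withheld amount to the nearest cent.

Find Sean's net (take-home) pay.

457(b) deferral: $2,847.56 × 0.097 = $276.21
Taxable wages = $2,847.56 − $276.21 = $2,571.35
Municipal income tax: $2,571.35 × 0.02 = $51.43
Paid family leave insurance: $2,847.56 × 0.0091 = $25.91
Roth 401(k) contribution: $35.56
Gym membership: $75.77
Total deductions = $276.21 + $51.43 + $25.91 + $35.56 + $75.77 = $464.88
Net pay = $2,847.56 − $464.88 = $2,382.68

$2,382.68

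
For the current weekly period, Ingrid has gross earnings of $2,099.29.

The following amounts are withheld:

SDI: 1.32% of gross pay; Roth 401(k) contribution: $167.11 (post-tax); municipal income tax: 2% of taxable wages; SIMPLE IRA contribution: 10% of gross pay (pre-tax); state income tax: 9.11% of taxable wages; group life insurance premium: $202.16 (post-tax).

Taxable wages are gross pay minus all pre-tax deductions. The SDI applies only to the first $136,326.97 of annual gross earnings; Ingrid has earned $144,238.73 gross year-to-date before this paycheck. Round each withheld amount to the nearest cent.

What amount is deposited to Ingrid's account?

$1,310.18

SIMPLE IRA contribution: $2,099.29 × 0.1 = $209.93
Taxable wages = $2,099.29 − $209.93 = $1,889.36
State income tax: $1,889.36 × 0.0911 = $172.12
Municipal income tax: $1,889.36 × 0.02 = $37.79
SDI: annual cap $136,326.97 already reached (YTD $144,238.73), so $0.00
Roth 401(k) contribution: $167.11
Group life insurance premium: $202.16
Total deductions = $209.93 + $172.12 + $37.79 + $0.00 + $167.11 + $202.16 = $789.11
Net pay = $2,099.29 − $789.11 = $1,310.18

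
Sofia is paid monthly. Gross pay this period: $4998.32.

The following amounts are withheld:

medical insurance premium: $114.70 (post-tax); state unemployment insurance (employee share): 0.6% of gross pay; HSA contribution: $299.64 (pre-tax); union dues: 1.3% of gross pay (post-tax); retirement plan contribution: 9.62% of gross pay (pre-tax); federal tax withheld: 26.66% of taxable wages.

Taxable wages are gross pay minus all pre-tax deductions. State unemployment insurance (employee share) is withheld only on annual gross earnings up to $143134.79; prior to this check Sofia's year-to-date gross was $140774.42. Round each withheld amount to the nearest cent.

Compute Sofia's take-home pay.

$2899.52

Retirement plan contribution: $4998.32 × 0.0962 = $480.84
HSA contribution: $299.64
Pre-tax total = $480.84 + $299.64 = $780.48
Taxable wages = $4998.32 − $780.48 = $4217.84
Federal tax withheld: $4217.84 × 0.2666 = $1124.48
State unemployment insurance (employee share): only $143134.79 − $140774.42 = $2360.37 of this check is subject → $2360.37 × 0.006 = $14.16
Medical insurance premium: $114.70
Union dues: $4998.32 × 0.013 = $64.98
Total deductions = $480.84 + $299.64 + $1124.48 + $14.16 + $114.70 + $64.98 = $2098.80
Net pay = $4998.32 − $2098.80 = $2899.52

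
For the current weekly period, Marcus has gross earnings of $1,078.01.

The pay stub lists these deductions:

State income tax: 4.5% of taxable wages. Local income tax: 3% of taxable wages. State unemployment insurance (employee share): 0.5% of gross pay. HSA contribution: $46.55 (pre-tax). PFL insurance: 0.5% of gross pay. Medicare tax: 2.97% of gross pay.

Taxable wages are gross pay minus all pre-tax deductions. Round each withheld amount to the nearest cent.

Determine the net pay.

$911.30

HSA contribution: $46.55
Taxable wages = $1,078.01 − $46.55 = $1,031.46
Local income tax: $1,031.46 × 0.03 = $30.94
State income tax: $1,031.46 × 0.045 = $46.42
PFL insurance: $1,078.01 × 0.005 = $5.39
State unemployment insurance (employee share): $1,078.01 × 0.005 = $5.39
Medicare tax: $1,078.01 × 0.0297 = $32.02
Total deductions = $46.55 + $30.94 + $46.42 + $5.39 + $5.39 + $32.02 = $166.71
Net pay = $1,078.01 − $166.71 = $911.30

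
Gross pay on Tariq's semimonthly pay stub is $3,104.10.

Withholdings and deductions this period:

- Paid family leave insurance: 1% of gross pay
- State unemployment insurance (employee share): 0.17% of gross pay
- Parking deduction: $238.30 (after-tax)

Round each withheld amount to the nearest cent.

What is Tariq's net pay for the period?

Paid family leave insurance: $3,104.10 × 0.01 = $31.04
State unemployment insurance (employee share): $3,104.10 × 0.0017 = $5.28
Parking deduction: $238.30
Total deductions = $31.04 + $5.28 + $238.30 = $274.62
Net pay = $3,104.10 − $274.62 = $2,829.48

$2,829.48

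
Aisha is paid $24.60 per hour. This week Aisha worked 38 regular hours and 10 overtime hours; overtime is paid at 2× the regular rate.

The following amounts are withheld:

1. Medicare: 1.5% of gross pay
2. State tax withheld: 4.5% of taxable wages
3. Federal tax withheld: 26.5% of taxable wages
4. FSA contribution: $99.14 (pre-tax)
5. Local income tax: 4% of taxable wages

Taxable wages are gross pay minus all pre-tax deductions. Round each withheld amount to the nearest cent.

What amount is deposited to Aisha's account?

$841.58

Regular pay: 38 × $24.60 = $934.80
Overtime pay: 10 × $24.60 × 2 = $492.00
Gross pay = $934.80 + $492.00 = $1426.80
FSA contribution: $99.14
Taxable wages = $1426.80 − $99.14 = $1327.66
Federal tax withheld: $1327.66 × 0.265 = $351.83
Local income tax: $1327.66 × 0.04 = $53.11
State tax withheld: $1327.66 × 0.045 = $59.74
Medicare: $1426.80 × 0.015 = $21.40
Total deductions = $99.14 + $351.83 + $53.11 + $59.74 + $21.40 = $585.22
Net pay = $1426.80 − $585.22 = $841.58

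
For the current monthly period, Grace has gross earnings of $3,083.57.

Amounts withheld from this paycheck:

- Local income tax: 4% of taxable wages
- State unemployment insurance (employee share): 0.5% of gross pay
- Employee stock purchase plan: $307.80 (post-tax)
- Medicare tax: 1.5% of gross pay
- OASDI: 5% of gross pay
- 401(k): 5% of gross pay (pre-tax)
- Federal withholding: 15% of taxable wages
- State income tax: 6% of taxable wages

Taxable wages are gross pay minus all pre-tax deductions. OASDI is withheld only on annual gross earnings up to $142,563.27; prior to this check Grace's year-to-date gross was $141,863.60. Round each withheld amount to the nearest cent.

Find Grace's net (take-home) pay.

$1,792.59

401(k): $3,083.57 × 0.05 = $154.18
Taxable wages = $3,083.57 − $154.18 = $2,929.39
Local income tax: $2,929.39 × 0.04 = $117.18
State income tax: $2,929.39 × 0.06 = $175.76
Federal withholding: $2,929.39 × 0.15 = $439.41
State unemployment insurance (employee share): $3,083.57 × 0.005 = $15.42
OASDI: only $142,563.27 − $141,863.60 = $699.67 of this check is subject → $699.67 × 0.05 = $34.98
Medicare tax: $3,083.57 × 0.015 = $46.25
Employee stock purchase plan: $307.80
Total deductions = $154.18 + $117.18 + $175.76 + $439.41 + $15.42 + $34.98 + $46.25 + $307.80 = $1,290.98
Net pay = $3,083.57 − $1,290.98 = $1,792.59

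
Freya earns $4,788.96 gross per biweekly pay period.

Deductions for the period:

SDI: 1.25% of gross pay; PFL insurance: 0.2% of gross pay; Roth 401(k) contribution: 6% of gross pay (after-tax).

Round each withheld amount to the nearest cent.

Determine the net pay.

$4,432.18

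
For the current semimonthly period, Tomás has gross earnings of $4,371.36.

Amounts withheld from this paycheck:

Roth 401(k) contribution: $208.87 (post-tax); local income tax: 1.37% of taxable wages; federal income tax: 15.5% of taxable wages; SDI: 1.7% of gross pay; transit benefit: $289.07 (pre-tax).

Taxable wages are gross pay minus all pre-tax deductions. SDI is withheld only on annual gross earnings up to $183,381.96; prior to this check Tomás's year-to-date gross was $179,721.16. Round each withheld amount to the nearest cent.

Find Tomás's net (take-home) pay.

Transit benefit: $289.07
Taxable wages = $4,371.36 − $289.07 = $4,082.29
Local income tax: $4,082.29 × 0.0137 = $55.93
Federal income tax: $4,082.29 × 0.155 = $632.75
SDI: only $183,381.96 − $179,721.16 = $3,660.80 of this check is subject → $3,660.80 × 0.017 = $62.23
Roth 401(k) contribution: $208.87
Total deductions = $289.07 + $55.93 + $632.75 + $62.23 + $208.87 = $1,248.85
Net pay = $4,371.36 − $1,248.85 = $3,122.51

$3,122.51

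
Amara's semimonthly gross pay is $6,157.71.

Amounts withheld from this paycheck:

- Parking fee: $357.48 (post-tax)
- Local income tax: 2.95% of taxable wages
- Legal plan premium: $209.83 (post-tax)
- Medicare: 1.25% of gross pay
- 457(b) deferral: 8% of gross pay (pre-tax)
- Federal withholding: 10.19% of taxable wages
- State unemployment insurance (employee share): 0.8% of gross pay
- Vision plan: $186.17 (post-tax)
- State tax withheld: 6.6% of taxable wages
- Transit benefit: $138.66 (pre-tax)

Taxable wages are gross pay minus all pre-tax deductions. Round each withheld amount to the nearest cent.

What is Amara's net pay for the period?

$3,555.81

Transit benefit: $138.66
457(b) deferral: $6,157.71 × 0.08 = $492.62
Pre-tax total = $138.66 + $492.62 = $631.28
Taxable wages = $6,157.71 − $631.28 = $5,526.43
State tax withheld: $5,526.43 × 0.066 = $364.74
Federal withholding: $5,526.43 × 0.1019 = $563.14
Local income tax: $5,526.43 × 0.0295 = $163.03
State unemployment insurance (employee share): $6,157.71 × 0.008 = $49.26
Medicare: $6,157.71 × 0.0125 = $76.97
Parking fee: $357.48
Legal plan premium: $209.83
Vision plan: $186.17
Total deductions = $138.66 + $492.62 + $364.74 + $563.14 + $163.03 + $49.26 + $76.97 + $357.48 + $209.83 + $186.17 = $2,601.90
Net pay = $6,157.71 − $2,601.90 = $3,555.81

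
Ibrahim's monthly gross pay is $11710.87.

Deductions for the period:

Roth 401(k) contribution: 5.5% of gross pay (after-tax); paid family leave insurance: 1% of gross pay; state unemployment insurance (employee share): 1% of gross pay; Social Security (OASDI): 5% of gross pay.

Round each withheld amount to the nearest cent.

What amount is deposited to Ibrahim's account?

State unemployment insurance (employee share): $11710.87 × 0.01 = $117.11
Social Security (OASDI): $11710.87 × 0.05 = $585.54
Paid family leave insurance: $11710.87 × 0.01 = $117.11
Roth 401(k) contribution: $11710.87 × 0.055 = $644.10
Total deductions = $117.11 + $585.54 + $117.11 + $644.10 = $1463.86
Net pay = $11710.87 − $1463.86 = $10247.01

$10247.01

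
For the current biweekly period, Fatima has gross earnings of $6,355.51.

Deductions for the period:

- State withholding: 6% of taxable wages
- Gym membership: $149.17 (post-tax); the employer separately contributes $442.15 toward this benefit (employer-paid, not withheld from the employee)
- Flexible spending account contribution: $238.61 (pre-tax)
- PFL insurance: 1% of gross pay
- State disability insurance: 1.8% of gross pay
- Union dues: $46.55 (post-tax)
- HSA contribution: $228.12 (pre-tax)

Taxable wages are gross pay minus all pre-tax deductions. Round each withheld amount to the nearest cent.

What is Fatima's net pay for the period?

$5,161.77

HSA contribution: $228.12
Flexible spending account contribution: $238.61
Pre-tax total = $228.12 + $238.61 = $466.73
Taxable wages = $6,355.51 − $466.73 = $5,888.78
State withholding: $5,888.78 × 0.06 = $353.33
PFL insurance: $6,355.51 × 0.01 = $63.56
State disability insurance: $6,355.51 × 0.018 = $114.40
Gym membership: $149.17
Union dues: $46.55
(Employer's $442.15 toward gym membership is not withheld from the employee.)
Total deductions = $228.12 + $238.61 + $353.33 + $63.56 + $114.40 + $149.17 + $46.55 = $1,193.74
Net pay = $6,355.51 − $1,193.74 = $5,161.77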